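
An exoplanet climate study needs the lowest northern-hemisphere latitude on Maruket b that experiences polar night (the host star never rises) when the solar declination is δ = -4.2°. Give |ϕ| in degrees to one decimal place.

Polar night requires cos h₀ = −tan ϕ tan δ ≥ 1, i.e. tan ϕ tan δ ≤ −1.
The boundary is |tan ϕ| · |tan δ| = 1, so |ϕ| = 90° − |δ| = 90° − 4.2° = 85.8° in the northern hemisphere.

|ϕ| = 85.8°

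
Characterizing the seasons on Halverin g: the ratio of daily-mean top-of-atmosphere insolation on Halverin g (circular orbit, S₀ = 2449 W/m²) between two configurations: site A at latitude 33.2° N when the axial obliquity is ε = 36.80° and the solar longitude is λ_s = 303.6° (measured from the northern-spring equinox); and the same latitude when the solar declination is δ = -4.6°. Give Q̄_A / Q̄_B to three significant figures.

Q̄_A / Q̄_B ≈ 0.454

— Configuration A (φ=+33.2°):
Solar declination: sin δ = sin ε · sin λ_s = sin 36.80° × sin 303.6° = -0.49894, so δ = -29.930°.
cos H₀ = −tan(+33.2°) tan(-29.930°) = 0.3767, H₀ = 1.1845 rad.
Bracket: H₀ sin φ sin δ + cos φ cos δ sin H₀ = 1.1845×0.54756×-0.49894 + 0.83676×0.86664×0.92632 = -0.323605 + 0.671739 = 0.348134.
Q̄ = (S₀/π) × [bracket] = (2449/π) × 0.348134 = 271.38 W/m².
— Configuration B (φ=+33.2°):
cos H₀ = −tan(+33.2°) tan(-4.600°) = 0.0527, H₀ = 1.5181 rad.
Bracket: H₀ sin φ sin δ + cos φ cos δ sin H₀ = 1.5181×0.54756×-0.08020 + 0.83676×0.99678×0.99861 = -0.066666 + 0.832906 = 0.766240.
Q̄ = (S₀/π) × [bracket] = (2449/π) × 0.766240 = 597.32 W/m².
Ratio Q̄_A / Q̄_B = 271.38 / 597.32 = 0.4543.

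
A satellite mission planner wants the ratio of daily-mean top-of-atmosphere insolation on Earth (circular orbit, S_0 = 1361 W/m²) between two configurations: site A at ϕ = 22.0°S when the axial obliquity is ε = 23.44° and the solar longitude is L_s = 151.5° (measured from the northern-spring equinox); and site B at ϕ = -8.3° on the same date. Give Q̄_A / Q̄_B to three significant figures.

— Configuration A (ϕ=-22.0°):
Solar declination: sin δ = sin ε · sin L_s = sin 23.44° × sin 151.5° = 0.18981, so δ = +10.942°.
cos h₀ = −tan(-22.0°) tan(+10.942°) = 0.0781, h₀ = 1.4926 rad.
Bracket: h₀ sin ϕ sin δ + cos ϕ cos δ sin h₀ = 1.4926×-0.37461×0.18981 + 0.92718×0.98182×0.99694 = -0.106131 + 0.907538 = 0.801407.
Q̄ = (S_0/π) × [bracket] = (1361/π) × 0.801407 = 347.19 W/m².
— Configuration B (ϕ=-8.3°):
cos h₀ = −tan(-8.3°) tan(+10.942°) = 0.0282, h₀ = 1.5426 rad.
Bracket: h₀ sin ϕ sin δ + cos ϕ cos δ sin h₀ = 1.5426×-0.14436×0.18981 + 0.98953×0.98182×0.99960 = -0.042269 + 0.971152 = 0.928883.
Q̄ = (S_0/π) × [bracket] = (1361/π) × 0.928883 = 402.41 W/m².
Ratio Q̄_A / Q̄_B = 347.19 / 402.41 = 0.8628.

Q̄_A / Q̄_B ≈ 0.863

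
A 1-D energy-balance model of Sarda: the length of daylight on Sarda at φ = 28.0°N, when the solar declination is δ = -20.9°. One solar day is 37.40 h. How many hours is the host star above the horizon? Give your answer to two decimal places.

cos H₀ = −tan φ · tan δ = −tan(+28.0°) × tan(-20.900°) = 0.2030, so H₀ = 1.3663 rad = 78.29°.
Daylight = 2H₀/(2π) × 37.40 h = (1.3663/π) × 37.40 = 16.27 h.

16.27 h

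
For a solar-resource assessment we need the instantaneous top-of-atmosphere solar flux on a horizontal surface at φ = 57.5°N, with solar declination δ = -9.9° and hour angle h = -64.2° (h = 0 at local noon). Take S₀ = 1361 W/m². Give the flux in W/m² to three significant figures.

116 W/m²

cos θ_z = sin φ sin δ + cos φ cos δ cos h = -0.145004 + 0.230367 = 0.085363.
Flux = S₀ · cos θ_z = 1361 × 0.085363 = 116.2 W/m².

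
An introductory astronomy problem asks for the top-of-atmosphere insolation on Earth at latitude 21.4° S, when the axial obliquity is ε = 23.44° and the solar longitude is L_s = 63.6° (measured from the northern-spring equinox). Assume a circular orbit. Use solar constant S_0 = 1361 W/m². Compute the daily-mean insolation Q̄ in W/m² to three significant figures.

Solar declination: sin δ = sin ε · sin L_s = sin 23.44° × sin 63.6° = 0.35630, so δ = +20.873°.
cos h₀ = −tan(-21.4°) tan(+20.873°) = 0.1494, h₀ = 1.4208 rad.
Bracket: h₀ sin ϕ sin δ + cos ϕ cos δ sin h₀ = 1.4208×-0.36488×0.35630 + 0.93106×0.93437×0.98877 = -0.184714 + 0.860185 = 0.675471.
Q̄ = (S_0/π) × [bracket] = (1361/π) × 0.675471 = 292.6 W/m².

Q̄ ≈ 293 W/m²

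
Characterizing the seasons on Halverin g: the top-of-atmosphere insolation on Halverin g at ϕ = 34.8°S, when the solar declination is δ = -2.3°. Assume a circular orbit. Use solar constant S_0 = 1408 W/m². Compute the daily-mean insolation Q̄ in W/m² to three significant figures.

Q̄ ≈ 384 W/m²

cos h₀ = −tan(-34.8°) tan(-2.300°) = -0.0279, h₀ = 1.5987 rad.
Bracket: h₀ sin ϕ sin δ + cos ϕ cos δ sin h₀ = 1.5987×-0.57071×-0.04013 + 0.82115×0.99919×0.99961 = 0.036614 + 0.820165 = 0.856779.
Q̄ = (S_0/π) × [bracket] = (1408/π) × 0.856779 = 384.0 W/m².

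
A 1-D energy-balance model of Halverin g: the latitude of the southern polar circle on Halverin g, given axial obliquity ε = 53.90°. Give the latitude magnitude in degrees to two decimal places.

The polar circle is the lowest latitude that experiences at least one full rotation of continuous darkness at the northern-summer solstice; it lies at |φ| = 90° − ε = 90° − 53.90° = 36.10°.

36.10°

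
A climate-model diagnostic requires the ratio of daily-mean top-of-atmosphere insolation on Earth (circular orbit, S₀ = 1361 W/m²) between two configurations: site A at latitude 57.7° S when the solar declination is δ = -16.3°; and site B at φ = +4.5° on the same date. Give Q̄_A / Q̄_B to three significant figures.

— Configuration A (φ=-57.7°):
cos H₀ = −tan(-57.7°) tan(-16.300°) = -0.4626, H₀ = 2.0517 rad.
Bracket: H₀ sin φ sin δ + cos φ cos δ sin H₀ = 2.0517×-0.84526×-0.28067 + 0.53435×0.95981×0.88659 = 0.486744 + 0.454709 = 0.941453.
Q̄ = (S₀/π) × [bracket] = (1361/π) × 0.941453 = 407.86 W/m².
— Configuration B (φ=+4.5°):
cos H₀ = −tan(+4.5°) tan(-16.300°) = 0.0230, H₀ = 1.5478 rad.
Bracket: H₀ sin φ sin δ + cos φ cos δ sin H₀ = 1.5478×0.07846×-0.28067 + 0.99692×0.95981×0.99974 = -0.034085 + 0.956605 = 0.922520.
Q̄ = (S₀/π) × [bracket] = (1361/π) × 0.922520 = 399.65 W/m².
Ratio Q̄_A / Q̄_B = 407.86 / 399.65 = 1.021.

Q̄_A / Q̄_B ≈ 1.02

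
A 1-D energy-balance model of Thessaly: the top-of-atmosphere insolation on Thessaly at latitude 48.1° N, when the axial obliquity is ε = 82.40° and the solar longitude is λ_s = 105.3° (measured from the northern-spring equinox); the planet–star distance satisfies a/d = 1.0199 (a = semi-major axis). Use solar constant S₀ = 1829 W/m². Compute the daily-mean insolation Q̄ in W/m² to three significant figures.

Solar declination: sin δ = sin ε · sin λ_s = sin 82.40° × sin 105.3° = 0.95608, so δ = +72.957°.
cos H₀ = −tan(+48.1°) tan(+72.957°) = -3.6356 ≤ −1 ⇒ polar day, H₀ = π.
Bracket: H₀ sin φ sin δ + cos φ cos δ sin H₀ = 3.1416×0.74431×0.95608 + 0.66783×0.29309×0.00000 = 2.235625 + 0.000000 = 2.235625.
Inverse-square distance factor (a/d)² = 1.0199² = 1.040196.
Q̄ = (S₀/π) × 1.040196 × [bracket] = (1829/π) × 1.040196 × 2.235625 = 1354 W/m².

Q̄ ≈ 1.35e+03 W/m²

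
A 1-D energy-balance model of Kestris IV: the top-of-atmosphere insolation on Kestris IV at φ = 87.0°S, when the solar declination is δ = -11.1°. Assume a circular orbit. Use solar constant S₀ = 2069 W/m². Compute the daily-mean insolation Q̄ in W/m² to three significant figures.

cos H₀ = −tan(-87.0°) tan(-11.100°) = -3.7436 ≤ −1 ⇒ polar day, H₀ = π.
Bracket: H₀ sin φ sin δ + cos φ cos δ sin H₀ = 3.1416×-0.99863×-0.19252 + 0.05234×0.98129×0.00000 = 0.603992 + 0.000000 = 0.603992.
Q̄ = (S₀/π) × [bracket] = (2069/π) × 0.603992 = 397.8 W/m².

Q̄ ≈ 398 W/m²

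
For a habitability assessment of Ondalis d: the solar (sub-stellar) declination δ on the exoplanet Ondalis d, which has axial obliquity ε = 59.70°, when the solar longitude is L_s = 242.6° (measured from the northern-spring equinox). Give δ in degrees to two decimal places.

sin δ = sin ε · sin L_s = sin 59.70° × sin 242.6° = -0.766536.
δ = arcsin(-0.766536) = -50.04°.

δ = -50.04°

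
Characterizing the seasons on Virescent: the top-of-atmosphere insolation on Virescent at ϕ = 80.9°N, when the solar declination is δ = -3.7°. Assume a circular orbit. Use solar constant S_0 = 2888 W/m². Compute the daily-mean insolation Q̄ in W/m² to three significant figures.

cos h₀ = −tan(+80.9°) tan(-3.700°) = 0.4037, h₀ = 1.1552 rad.
Bracket: h₀ sin ϕ sin δ + cos ϕ cos δ sin h₀ = 1.1552×0.98741×-0.06453 + 0.15816×0.99792×0.91488 = -0.073607 + 0.144396 = 0.070789.
Q̄ = (S_0/π) × [bracket] = (2888/π) × 0.070789 = 65.07 W/m².

Q̄ ≈ 65.1 W/m²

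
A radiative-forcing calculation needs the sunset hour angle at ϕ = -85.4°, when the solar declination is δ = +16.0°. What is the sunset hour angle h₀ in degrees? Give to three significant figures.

h₀ = 0.00°

cos h₀ = −tan ϕ · tan δ = 3.5639 ≥ 1, so the Sun never rises (polar night) and h₀ = 0.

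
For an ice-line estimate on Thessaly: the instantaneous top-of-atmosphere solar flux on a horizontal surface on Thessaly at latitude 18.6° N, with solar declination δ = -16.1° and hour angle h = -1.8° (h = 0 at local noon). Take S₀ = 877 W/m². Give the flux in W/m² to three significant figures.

721 W/m²

cos θ_z = sin φ sin δ + cos φ cos δ cos h = -0.088452 + 0.910147 = 0.821695.
Flux = S₀ · cos θ_z = 877 × 0.821695 = 720.6 W/m².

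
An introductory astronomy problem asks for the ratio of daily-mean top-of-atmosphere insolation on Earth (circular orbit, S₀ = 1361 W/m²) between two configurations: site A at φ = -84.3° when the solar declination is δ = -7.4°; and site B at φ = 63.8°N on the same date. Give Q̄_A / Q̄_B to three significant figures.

Q̄_A / Q̄_B ≈ 1.48

— Configuration A (φ=-84.3°):
cos H₀ = −tan(-84.3°) tan(-7.400°) = -1.3012 ≤ −1 ⇒ polar day, H₀ = π.
Bracket: H₀ sin φ sin δ + cos φ cos δ sin H₀ = 3.1416×-0.99506×-0.12880 + 0.09932×0.99167×0.00000 = 0.402639 + 0.000000 = 0.402639.
Q̄ = (S₀/π) × [bracket] = (1361/π) × 0.402639 = 174.43 W/m².
— Configuration B (φ=+63.8°):
cos H₀ = −tan(+63.8°) tan(-7.400°) = 0.2639, H₀ = 1.3037 rad.
Bracket: H₀ sin φ sin δ + cos φ cos δ sin H₀ = 1.3037×0.89726×-0.12880 + 0.44151×0.99167×0.96454 = -0.150665 + 0.422307 = 0.271642.
Q̄ = (S₀/π) × [bracket] = (1361/π) × 0.271642 = 117.68 W/m².
Ratio Q̄_A / Q̄_B = 174.43 / 117.68 = 1.482.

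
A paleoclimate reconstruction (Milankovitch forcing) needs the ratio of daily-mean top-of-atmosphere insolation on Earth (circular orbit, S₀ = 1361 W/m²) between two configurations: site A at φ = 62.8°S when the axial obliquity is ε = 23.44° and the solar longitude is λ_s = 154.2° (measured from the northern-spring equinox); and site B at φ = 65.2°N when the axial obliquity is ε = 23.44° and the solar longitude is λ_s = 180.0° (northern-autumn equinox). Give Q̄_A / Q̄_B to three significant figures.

— Configuration A (φ=-62.8°):
Solar declination: sin δ = sin ε · sin λ_s = sin 23.44° × sin 154.2° = 0.17313, so δ = +9.970°.
cos H₀ = −tan(-62.8°) tan(+9.970°) = 0.3420, H₀ = 1.2217 rad.
Bracket: H₀ sin φ sin δ + cos φ cos δ sin H₀ = 1.2217×-0.88942×0.17313 + 0.45710×0.98490×0.93969 = -0.188124 + 0.423046 = 0.234922.
Q̄ = (S₀/π) × [bracket] = (1361/π) × 0.234922 = 101.77 W/m².
— Configuration B (φ=+65.2°):
Solar declination: sin δ = sin ε · sin λ_s = sin 23.44° × sin 180.0° = 0.00000, so δ = +0.000°.
cos H₀ = −tan(+65.2°) tan(+0.000°) = -0.0000, H₀ = 1.5708 rad.
Bracket: H₀ sin φ sin δ + cos φ cos δ sin H₀ = 1.5708×0.90778×0.00000 + 0.41945×1.00000×1.00000 = 0.000000 + 0.419450 = 0.419450.
Q̄ = (S₀/π) × [bracket] = (1361/π) × 0.419450 = 181.71 W/m².
Ratio Q̄_A / Q̄_B = 101.77 / 181.71 = 0.5601.

Q̄_A / Q̄_B ≈ 0.560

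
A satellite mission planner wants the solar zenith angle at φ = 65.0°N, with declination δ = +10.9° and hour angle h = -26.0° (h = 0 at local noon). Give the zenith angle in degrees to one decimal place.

cos θ_z = sin φ sin δ + cos φ cos δ cos h = 0.171379 + 0.372994 = 0.544373.
θ_z = arccos(0.544373) = 57.0°.

θ_z = 57.0°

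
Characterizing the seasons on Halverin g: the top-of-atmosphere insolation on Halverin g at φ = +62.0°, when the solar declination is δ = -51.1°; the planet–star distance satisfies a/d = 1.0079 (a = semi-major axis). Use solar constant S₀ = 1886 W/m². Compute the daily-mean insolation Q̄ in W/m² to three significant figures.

cos H₀ = −tan(+62.0°) tan(-51.100°) = 2.3308 ≥ 1 ⇒ polar night, H₀ = 0 and Q̄ = 0.
Inverse-square distance factor (a/d)² = 1.0079² = 1.015862.

Q̄ ≈ 0.00 W/m²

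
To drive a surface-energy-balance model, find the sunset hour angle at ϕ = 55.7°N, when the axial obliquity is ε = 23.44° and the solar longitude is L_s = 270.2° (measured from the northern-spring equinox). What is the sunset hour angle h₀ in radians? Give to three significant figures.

h₀ = 0.882 rad

Solar declination: sin δ = sin ε · sin L_s = sin 23.44° × sin 270.2° = -0.39779, so δ = -23.440°.
cos h₀ = −tan ϕ · tan δ = −tan(+55.7°) × tan(-23.440°) = 0.6356, so h₀ = 0.8820 rad = 50.54°.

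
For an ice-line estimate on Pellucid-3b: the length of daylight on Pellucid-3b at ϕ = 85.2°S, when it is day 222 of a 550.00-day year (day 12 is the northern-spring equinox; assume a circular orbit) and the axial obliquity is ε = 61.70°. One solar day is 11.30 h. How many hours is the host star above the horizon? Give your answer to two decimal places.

Solar longitude: L_s = 360° × (222 − 12)/550.00 = 137.455°.
sin δ = sin 61.70° × sin 137.455° = 0.59536, so δ = +36.538°.
cos h₀ = −tan ϕ · tan δ = 8.8242 ≥ 1, so the host star never rises (polar night) and h₀ = 0.
Daylight = 2h₀/(2π) × 11.30 h = (0.0000/π) × 11.30 = 0.00 h.

0.00 h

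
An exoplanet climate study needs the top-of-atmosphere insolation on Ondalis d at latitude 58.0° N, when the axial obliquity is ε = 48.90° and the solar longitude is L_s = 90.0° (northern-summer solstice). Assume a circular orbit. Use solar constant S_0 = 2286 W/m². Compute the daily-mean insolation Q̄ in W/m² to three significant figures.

Q̄ ≈ 1.46e+03 W/m²

Solar declination: sin δ = sin ε · sin L_s = sin 48.90° × sin 90.0° = 0.75356, so δ = +48.900°.
cos h₀ = −tan(+58.0°) tan(+48.900°) = -1.8345 ≤ −1 ⇒ polar day, h₀ = π.
Bracket: h₀ sin ϕ sin δ + cos ϕ cos δ sin h₀ = 3.1416×0.84805×0.75356 + 0.52992×0.65738×0.00000 = 2.007660 + 0.000000 = 2.007660.
Q̄ = (S_0/π) × [bracket] = (2286/π) × 2.007660 = 1461 W/m².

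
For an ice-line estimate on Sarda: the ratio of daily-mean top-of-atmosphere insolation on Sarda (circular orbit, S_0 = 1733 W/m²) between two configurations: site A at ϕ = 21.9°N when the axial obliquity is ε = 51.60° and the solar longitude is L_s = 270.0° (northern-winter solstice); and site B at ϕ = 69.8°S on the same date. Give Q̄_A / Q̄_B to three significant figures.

— Configuration A (ϕ=+21.9°):
Solar declination: sin δ = sin ε · sin L_s = sin 51.60° × sin 270.0° = -0.78369, so δ = -51.600°.
cos h₀ = −tan(+21.9°) tan(-51.600°) = 0.5072, h₀ = 1.0389 rad.
Bracket: h₀ sin ϕ sin δ + cos ϕ cos δ sin h₀ = 1.0389×0.37299×-0.78369 + 0.92784×0.62115×0.86183 = -0.303679 + 0.496697 = 0.193018.
Q̄ = (S_0/π) × [bracket] = (1733/π) × 0.193018 = 106.47 W/m².
— Configuration B (ϕ=-69.8°):
cos h₀ = −tan(-69.8°) tan(-51.600°) = -3.4292 ≤ −1 ⇒ polar day, h₀ = π.
Bracket: h₀ sin ϕ sin δ + cos ϕ cos δ sin h₀ = 3.1416×-0.93849×-0.78369 + 0.34530×0.62115×0.00000 = 2.310600 + 0.000000 = 2.310600.
Q̄ = (S_0/π) × [bracket] = (1733/π) × 2.310600 = 1274.6 W/m².
Ratio Q̄_A / Q̄_B = 106.47 / 1274.6 = 0.08353.

Q̄_A / Q̄_B ≈ 0.0835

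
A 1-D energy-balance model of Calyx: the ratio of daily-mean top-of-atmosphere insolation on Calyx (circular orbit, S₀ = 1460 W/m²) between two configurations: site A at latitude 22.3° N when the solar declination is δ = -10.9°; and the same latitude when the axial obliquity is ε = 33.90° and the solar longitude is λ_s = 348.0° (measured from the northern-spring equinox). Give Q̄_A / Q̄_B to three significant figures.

— Configuration A (φ=+22.3°):
cos H₀ = −tan(+22.3°) tan(-10.900°) = 0.0790, H₀ = 1.4917 rad.
Bracket: H₀ sin φ sin δ + cos φ cos δ sin H₀ = 1.4917×0.37946×-0.18910 + 0.92521×0.98196×0.99688 = -0.107038 + 0.905685 = 0.798647.
Q̄ = (S₀/π) × [bracket] = (1460/π) × 0.798647 = 371.16 W/m².
— Configuration B (φ=+22.3°):
Solar declination: sin δ = sin ε · sin λ_s = sin 33.90° × sin 348.0° = -0.11596, so δ = -6.659°.
cos H₀ = −tan(+22.3°) tan(-6.659°) = 0.0479, H₀ = 1.5229 rad.
Bracket: H₀ sin φ sin δ + cos φ cos δ sin H₀ = 1.5229×0.37946×-0.11596 + 0.92521×0.99325×0.99885 = -0.067011 + 0.917908 = 0.850897.
Q̄ = (S₀/π) × [bracket] = (1460/π) × 0.850897 = 395.44 W/m².
Ratio Q̄_A / Q̄_B = 371.16 / 395.44 = 0.9386.

Q̄_A / Q̄_B ≈ 0.939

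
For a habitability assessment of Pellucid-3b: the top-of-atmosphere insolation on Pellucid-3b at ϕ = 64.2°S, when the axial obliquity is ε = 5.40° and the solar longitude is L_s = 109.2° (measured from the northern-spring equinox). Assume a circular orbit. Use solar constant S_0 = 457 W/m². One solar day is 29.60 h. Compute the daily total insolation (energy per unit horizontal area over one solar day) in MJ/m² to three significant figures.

Solar declination: sin δ = sin ε · sin L_s = sin 5.40° × sin 109.2° = 0.08887, so δ = +5.099°.
cos h₀ = −tan(-64.2°) tan(+5.099°) = 0.1846, h₀ = 1.3852 rad.
Bracket: h₀ sin ϕ sin δ + cos ϕ cos δ sin h₀ = 1.3852×-0.90032×0.08887 + 0.43523×0.99604×0.98282 = -0.110832 + 0.426059 = 0.315227.
Q̄ = (S_0/π) × [bracket] = (457/π) × 0.315227 = 45.855 W/m².
Daily total = Q̄ × 29.60 h × 3600 s/h = 45.855 × 29.60 × 3600 / 10⁶ = 4.886 MJ/m².

4.89 MJ/m²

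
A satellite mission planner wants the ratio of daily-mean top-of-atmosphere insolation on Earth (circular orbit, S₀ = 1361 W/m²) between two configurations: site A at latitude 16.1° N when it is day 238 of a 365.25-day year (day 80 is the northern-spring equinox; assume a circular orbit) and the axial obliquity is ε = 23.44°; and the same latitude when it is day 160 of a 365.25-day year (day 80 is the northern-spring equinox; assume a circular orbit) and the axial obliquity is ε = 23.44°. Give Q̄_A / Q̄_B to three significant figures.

— Configuration A (φ=+16.1°):
Solar longitude: λ_s = 360° × (238 − 80)/365.25 = 155.729°.
sin δ = sin 23.44° × sin 155.729° = 0.16351, so δ = +9.411°.
cos H₀ = −tan(+16.1°) tan(+9.411°) = -0.0478, H₀ = 1.6187 rad.
Bracket: H₀ sin φ sin δ + cos φ cos δ sin H₀ = 1.6187×0.27731×0.16351 + 0.96078×0.98654×0.99886 = 0.073397 + 0.946767 = 1.020164.
Q̄ = (S₀/π) × [bracket] = (1361/π) × 1.020164 = 441.96 W/m².
— Configuration B (φ=+16.1°):
Solar longitude: λ_s = 360° × (160 − 80)/365.25 = 78.850°.
sin δ = sin 23.44° × sin 78.850° = 0.39028, so δ = +22.972°.
cos H₀ = −tan(+16.1°) tan(+22.972°) = -0.1224, H₀ = 1.6935 rad.
Bracket: H₀ sin φ sin δ + cos φ cos δ sin H₀ = 1.6935×0.27731×0.39028 + 0.96078×0.92070×0.99249 = 0.183285 + 0.877947 = 1.061232.
Q̄ = (S₀/π) × [bracket] = (1361/π) × 1.061232 = 459.75 W/m².
Ratio Q̄_A / Q̄_B = 441.96 / 459.75 = 0.9613.

Q̄_A / Q̄_B ≈ 0.961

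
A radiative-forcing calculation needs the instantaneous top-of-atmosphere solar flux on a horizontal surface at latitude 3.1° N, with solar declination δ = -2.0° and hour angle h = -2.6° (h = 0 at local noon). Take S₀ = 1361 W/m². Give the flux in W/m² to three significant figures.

cos θ_z = sin φ sin δ + cos φ cos δ cos h = -0.001887 + 0.996901 = 0.995014.
Flux = S₀ · cos θ_z = 1361 × 0.995014 = 1354 W/m².

1.35e+03 W/m²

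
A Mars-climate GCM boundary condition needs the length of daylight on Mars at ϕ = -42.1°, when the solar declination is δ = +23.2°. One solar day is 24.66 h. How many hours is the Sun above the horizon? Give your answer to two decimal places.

cos h₀ = −tan ϕ · tan δ = −tan(-42.1°) × tan(+23.200°) = 0.3873, so h₀ = 1.1731 rad = 67.22°.
Daylight = 2h₀/(2π) × 24.66 h = (1.1731/π) × 24.66 = 9.21 h.

9.21 h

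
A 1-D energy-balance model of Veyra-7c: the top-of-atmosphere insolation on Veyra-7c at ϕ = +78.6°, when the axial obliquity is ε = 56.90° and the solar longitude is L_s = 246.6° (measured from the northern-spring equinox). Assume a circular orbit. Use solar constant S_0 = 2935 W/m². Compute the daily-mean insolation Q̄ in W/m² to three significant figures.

Q̄ ≈ 0.00 W/m²

Solar declination: sin δ = sin ε · sin L_s = sin 56.90° × sin 246.6° = -0.76882, so δ = -50.248°.
cos h₀ = −tan(+78.6°) tan(-50.248°) = 5.9627 ≥ 1 ⇒ polar night, h₀ = 0 and Q̄ = 0.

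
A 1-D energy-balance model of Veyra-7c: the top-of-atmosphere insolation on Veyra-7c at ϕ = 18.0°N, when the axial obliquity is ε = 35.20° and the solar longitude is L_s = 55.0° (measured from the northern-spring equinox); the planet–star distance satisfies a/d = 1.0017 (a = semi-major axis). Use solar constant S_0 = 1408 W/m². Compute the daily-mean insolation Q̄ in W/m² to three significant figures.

Solar declination: sin δ = sin ε · sin L_s = sin 35.20° × sin 55.0° = 0.47219, so δ = +28.176°.
cos h₀ = −tan(+18.0°) tan(+28.176°) = -0.1740, h₀ = 1.7457 rad.
Bracket: h₀ sin ϕ sin δ + cos ϕ cos δ sin h₀ = 1.7457×0.30902×0.47219 + 0.95106×0.88150×0.98474 = 0.254726 + 0.825566 = 1.080292.
Inverse-square distance factor (a/d)² = 1.0017² = 1.003403.
Q̄ = (S_0/π) × 1.003403 × [bracket] = (1408/π) × 1.003403 × 1.080292 = 485.8 W/m².

Q̄ ≈ 486 W/m²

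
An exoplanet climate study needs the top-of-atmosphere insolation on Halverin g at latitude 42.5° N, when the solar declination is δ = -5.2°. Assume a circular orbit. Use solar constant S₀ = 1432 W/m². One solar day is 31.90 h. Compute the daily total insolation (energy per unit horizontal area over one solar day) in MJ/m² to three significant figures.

cos H₀ = −tan(+42.5°) tan(-5.200°) = 0.0834, H₀ = 1.4873 rad.
Bracket: H₀ sin φ sin δ + cos φ cos δ sin H₀ = 1.4873×0.67559×-0.09063 + 0.73728×0.99588×0.99652 = -0.091065 + 0.731687 = 0.640622.
Q̄ = (S₀/π) × [bracket] = (1432/π) × 0.640622 = 292.01 W/m².
Daily total = Q̄ × 31.90 h × 3600 s/h = 292.01 × 31.90 × 3600 / 10⁶ = 33.53 MJ/m².

33.5 MJ/m²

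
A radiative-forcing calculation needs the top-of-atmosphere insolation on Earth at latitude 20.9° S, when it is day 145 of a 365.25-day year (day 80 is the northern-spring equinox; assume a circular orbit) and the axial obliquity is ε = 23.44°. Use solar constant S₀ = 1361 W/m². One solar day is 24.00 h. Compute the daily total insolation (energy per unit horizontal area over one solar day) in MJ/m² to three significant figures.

25.5 MJ/m²

Solar longitude: λ_s = 360° × (145 − 80)/365.25 = 64.066°.
sin δ = sin 23.44° × sin 64.066° = 0.35773, so δ = +20.961°.
cos H₀ = −tan(-20.9°) tan(+20.961°) = 0.1463, H₀ = 1.4240 rad.
Bracket: H₀ sin φ sin δ + cos φ cos δ sin H₀ = 1.4240×-0.35674×0.35773 + 0.93420×0.93383×0.98924 = -0.181726 + 0.862997 = 0.681271.
Q̄ = (S₀/π) × [bracket] = (1361/π) × 0.681271 = 295.14 W/m².
Daily total = Q̄ × 24.00 h × 3600 s/h = 295.14 × 24.00 × 3600 / 10⁶ = 25.50 MJ/m².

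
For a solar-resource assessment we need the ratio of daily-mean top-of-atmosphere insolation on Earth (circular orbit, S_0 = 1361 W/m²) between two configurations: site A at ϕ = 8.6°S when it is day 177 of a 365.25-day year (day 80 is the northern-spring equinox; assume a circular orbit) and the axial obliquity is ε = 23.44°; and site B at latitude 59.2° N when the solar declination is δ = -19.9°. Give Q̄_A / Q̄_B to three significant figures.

— Configuration A (ϕ=-8.6°):
Solar longitude: L_s = 360° × (177 − 80)/365.25 = 95.606°.
sin δ = sin 23.44° × sin 95.606° = 0.39589, so δ = +23.321°.
cos h₀ = −tan(-8.6°) tan(+23.321°) = 0.0652, h₀ = 1.5056 rad.
Bracket: h₀ sin ϕ sin δ + cos ϕ cos δ sin h₀ = 1.5056×-0.14954×0.39589 + 0.98876×0.91830×0.99787 = -0.089134 + 0.906044 = 0.816910.
Q̄ = (S_0/π) × [bracket] = (1361/π) × 0.816910 = 353.90 W/m².
— Configuration B (ϕ=+59.2°):
cos h₀ = −tan(+59.2°) tan(-19.900°) = 0.6073, h₀ = 0.9182 rad.
Bracket: h₀ sin ϕ sin δ + cos ϕ cos δ sin h₀ = 0.9182×0.85896×-0.34038 + 0.51204×0.94029×0.79451 = -0.268457 + 0.382530 = 0.114073.
Q̄ = (S_0/π) × [bracket] = (1361/π) × 0.114073 = 49.419 W/m².
Ratio Q̄_A / Q̄_B = 353.90 / 49.419 = 7.161.

Q̄_A / Q̄_B ≈ 7.16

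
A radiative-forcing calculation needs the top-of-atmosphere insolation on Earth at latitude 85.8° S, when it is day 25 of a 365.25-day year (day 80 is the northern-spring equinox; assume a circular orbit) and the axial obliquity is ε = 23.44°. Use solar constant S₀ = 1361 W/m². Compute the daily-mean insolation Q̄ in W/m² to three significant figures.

Solar longitude: λ_s = 360° × (25 − 80)/365.25 = -54.209°, i.e. -54.209° + 360° = 305.791°.
sin δ = sin 23.44° × sin 305.791° = -0.32267, so δ = -18.824°.
cos H₀ = −tan(-85.8°) tan(-18.824°) = -4.6422 ≤ −1 ⇒ polar day, H₀ = π.
Bracket: H₀ sin φ sin δ + cos φ cos δ sin H₀ = 3.1416×-0.99731×-0.32267 + 0.07324×0.94651×0.00000 = 1.010973 + 0.000000 = 1.010973.
Q̄ = (S₀/π) × [bracket] = (1361/π) × 1.010973 = 438.0 W/m².

Q̄ ≈ 438 W/m²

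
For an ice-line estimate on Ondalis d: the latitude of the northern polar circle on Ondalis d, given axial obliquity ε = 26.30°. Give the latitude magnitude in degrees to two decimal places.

63.70°

The polar circle is the lowest latitude that experiences at least one full rotation of continuous daylight at the northern-summer solstice; it lies at |ϕ| = 90° − ε = 90° − 26.30° = 63.70°.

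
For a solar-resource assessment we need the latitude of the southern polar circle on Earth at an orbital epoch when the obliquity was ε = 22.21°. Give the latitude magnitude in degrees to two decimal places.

67.79°

The polar circle is the lowest latitude that experiences at least one full rotation of continuous darkness at the northern-summer solstice; it lies at |ϕ| = 90° − ε = 90° − 22.21° = 67.79°.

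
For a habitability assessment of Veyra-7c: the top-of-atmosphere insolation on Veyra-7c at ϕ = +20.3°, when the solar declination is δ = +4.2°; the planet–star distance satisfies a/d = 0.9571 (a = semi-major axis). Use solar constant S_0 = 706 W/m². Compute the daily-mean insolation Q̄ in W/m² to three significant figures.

Q̄ ≈ 201 W/m²

cos h₀ = −tan(+20.3°) tan(+4.200°) = -0.0272, h₀ = 1.5980 rad.
Bracket: h₀ sin ϕ sin δ + cos ϕ cos δ sin h₀ = 1.5980×0.34694×0.07324 + 0.93789×0.99731×0.99963 = 0.040605 + 0.935021 = 0.975626.
Inverse-square distance factor (a/d)² = 0.9571² = 0.916040.
Q̄ = (S_0/π) × 0.916040 × [bracket] = (706/π) × 0.916040 × 0.975626 = 200.8 W/m².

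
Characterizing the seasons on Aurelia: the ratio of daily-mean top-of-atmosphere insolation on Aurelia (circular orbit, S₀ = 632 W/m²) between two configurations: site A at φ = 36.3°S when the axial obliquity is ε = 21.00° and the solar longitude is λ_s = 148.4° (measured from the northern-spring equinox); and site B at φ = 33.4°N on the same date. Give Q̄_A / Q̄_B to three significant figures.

Q̄_A / Q̄_B ≈ 0.632

— Configuration A (φ=-36.3°):
Solar declination: sin δ = sin ε · sin λ_s = sin 21.00° × sin 148.4° = 0.18778, so δ = +10.823°.
cos H₀ = −tan(-36.3°) tan(+10.823°) = 0.1404, H₀ = 1.4299 rad.
Bracket: H₀ sin φ sin δ + cos φ cos δ sin H₀ = 1.4299×-0.59201×0.18778 + 0.80593×0.98221×0.99009 = -0.158959 + 0.783748 = 0.624789.
Q̄ = (S₀/π) × [bracket] = (632/π) × 0.624789 = 125.69 W/m².
— Configuration B (φ=+33.4°):
cos H₀ = −tan(+33.4°) tan(+10.823°) = -0.1261, H₀ = 1.6972 rad.
Bracket: H₀ sin φ sin δ + cos φ cos δ sin H₀ = 1.6972×0.55048×0.18778 + 0.83485×0.98221×0.99202 = 0.175438 + 0.813454 = 0.988892.
Q̄ = (S₀/π) × [bracket] = (632/π) × 0.988892 = 198.94 W/m².
Ratio Q̄_A / Q̄_B = 125.69 / 198.94 = 0.6318.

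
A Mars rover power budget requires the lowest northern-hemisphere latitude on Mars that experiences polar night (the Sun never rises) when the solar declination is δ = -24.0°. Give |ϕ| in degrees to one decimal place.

Polar night requires cos h₀ = −tan ϕ tan δ ≥ 1, i.e. tan ϕ tan δ ≤ −1.
The boundary is |tan ϕ| · |tan δ| = 1, so |ϕ| = 90° − |δ| = 90° − 24.0° = 66.0° in the northern hemisphere.

|ϕ| = 66.0°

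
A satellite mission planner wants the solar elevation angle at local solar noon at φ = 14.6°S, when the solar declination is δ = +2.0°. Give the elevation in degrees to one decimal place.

73.4°

At local noon the hour angle is zero, so the zenith angle equals |φ − δ| = |-14.6° − (+2.000°)| = 16.600°.
Elevation = 90° − 16.600° = 73.4°.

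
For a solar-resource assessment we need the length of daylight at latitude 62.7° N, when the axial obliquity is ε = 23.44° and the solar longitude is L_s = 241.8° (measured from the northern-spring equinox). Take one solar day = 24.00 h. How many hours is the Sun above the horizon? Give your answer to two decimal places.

5.80 h

Solar declination: sin δ = sin ε · sin L_s = sin 23.44° × sin 241.8° = -0.35057, so δ = -20.522°.
cos h₀ = −tan ϕ · tan δ = −tan(+62.7°) × tan(-20.522°) = 0.7252, so h₀ = 0.7594 rad = 43.51°.
Daylight = 2h₀/(2π) × 24.00 h = (0.7594/π) × 24.00 = 5.80 h.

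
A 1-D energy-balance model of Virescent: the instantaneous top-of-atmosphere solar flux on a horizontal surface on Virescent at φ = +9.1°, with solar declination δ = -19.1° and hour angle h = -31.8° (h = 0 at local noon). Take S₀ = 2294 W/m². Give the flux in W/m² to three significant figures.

cos θ_z = sin φ sin δ + cos φ cos δ cos h = -0.051752 + 0.792997 = 0.741245.
Flux = S₀ · cos θ_z = 2294 × 0.741245 = 1700 W/m².

1.70e+03 W/m²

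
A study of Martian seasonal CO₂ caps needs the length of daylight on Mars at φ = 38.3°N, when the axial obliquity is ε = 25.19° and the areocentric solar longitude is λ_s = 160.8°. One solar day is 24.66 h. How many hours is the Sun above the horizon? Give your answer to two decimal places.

13.21 h

sin δ = sin 25.19° × sin 160.8° = 0.13997, so δ = +8.046°.
cos H₀ = −tan φ · tan δ = −tan(+38.3°) × tan(+8.046°) = -0.1116, so H₀ = 1.6827 rad = 96.41°.
Daylight = 2H₀/(2π) × 24.66 h = (1.6827/π) × 24.66 = 13.21 h.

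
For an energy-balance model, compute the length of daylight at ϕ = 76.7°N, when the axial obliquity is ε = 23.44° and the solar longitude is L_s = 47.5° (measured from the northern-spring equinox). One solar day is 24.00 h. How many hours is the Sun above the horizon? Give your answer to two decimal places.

Solar declination: sin δ = sin ε · sin L_s = sin 23.44° × sin 47.5° = 0.29328, so δ = +17.054°.
Sunrise equation: cos h₀ = −tan ϕ · tan δ = -1.2977 ≤ −1, so the Sun never sets (polar day) and h₀ = π.
Daylight = 2h₀/(2π) × 24.00 h = (3.1416/π) × 24.00 = 24.00 h.

24.00 h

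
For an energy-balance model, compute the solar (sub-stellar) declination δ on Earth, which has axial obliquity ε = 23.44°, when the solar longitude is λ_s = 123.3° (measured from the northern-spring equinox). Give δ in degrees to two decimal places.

sin δ = sin ε · sin λ_s = sin 23.44° × sin 123.3° = 0.332475.
δ = arcsin(0.332475) = +19.42°.

δ = +19.42°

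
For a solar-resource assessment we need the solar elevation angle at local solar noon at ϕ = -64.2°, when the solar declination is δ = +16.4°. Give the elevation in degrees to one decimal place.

At local noon the hour angle is zero, so the zenith angle equals |ϕ − δ| = |-64.2° − (+16.400°)| = 80.600°.
Elevation = 90° − 80.600° = 9.4°.

9.4°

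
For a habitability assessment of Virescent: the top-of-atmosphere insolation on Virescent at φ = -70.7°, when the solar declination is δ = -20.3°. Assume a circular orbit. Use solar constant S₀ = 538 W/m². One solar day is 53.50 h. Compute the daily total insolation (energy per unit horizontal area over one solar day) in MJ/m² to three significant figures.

33.9 MJ/m²

cos H₀ = −tan(-70.7°) tan(-20.300°) = -1.0563 ≤ −1 ⇒ polar day, H₀ = π.
Bracket: H₀ sin φ sin δ + cos φ cos δ sin H₀ = 3.1416×-0.94380×-0.34694 + 0.33051×0.93789×0.00000 = 1.028692 + 0.000000 = 1.028692.
Q̄ = (S₀/π) × [bracket] = (538/π) × 1.028692 = 176.16 W/m².
Daily total = Q̄ × 53.50 h × 3600 s/h = 176.16 × 53.50 × 3600 / 10⁶ = 33.93 MJ/m².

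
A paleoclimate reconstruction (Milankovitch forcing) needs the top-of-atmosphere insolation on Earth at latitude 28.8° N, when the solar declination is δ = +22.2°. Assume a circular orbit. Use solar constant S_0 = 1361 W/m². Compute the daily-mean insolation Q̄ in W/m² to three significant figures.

cos h₀ = −tan(+28.8°) tan(+22.200°) = -0.2244, h₀ = 1.7971 rad.
Bracket: h₀ sin ϕ sin δ + cos ϕ cos δ sin h₀ = 1.7971×0.48175×0.37784 + 0.87631×0.92587×0.97451 = 0.327116 + 0.790668 = 1.117784.
Q̄ = (S_0/π) × [bracket] = (1361/π) × 1.117784 = 484.2 W/m².

Q̄ ≈ 484 W/m²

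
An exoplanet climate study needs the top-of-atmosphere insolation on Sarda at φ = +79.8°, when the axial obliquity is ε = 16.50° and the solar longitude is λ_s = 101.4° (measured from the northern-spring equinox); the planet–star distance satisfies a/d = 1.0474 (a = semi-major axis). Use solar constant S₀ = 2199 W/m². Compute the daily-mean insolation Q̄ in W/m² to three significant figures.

Q̄ ≈ 661 W/m²

Solar declination: sin δ = sin ε · sin λ_s = sin 16.50° × sin 101.4° = 0.27841, so δ = +16.165°.
cos H₀ = −tan(+79.8°) tan(+16.165°) = -1.6110 ≤ −1 ⇒ polar day, H₀ = π.
Bracket: H₀ sin φ sin δ + cos φ cos δ sin H₀ = 3.1416×0.98420×0.27841 + 0.17708×0.96046×0.00000 = 0.860833 + 0.000000 = 0.860833.
Inverse-square distance factor (a/d)² = 1.0474² = 1.097047.
Q̄ = (S₀/π) × 1.097047 × [bracket] = (2199/π) × 1.097047 × 0.860833 = 661.0 W/m².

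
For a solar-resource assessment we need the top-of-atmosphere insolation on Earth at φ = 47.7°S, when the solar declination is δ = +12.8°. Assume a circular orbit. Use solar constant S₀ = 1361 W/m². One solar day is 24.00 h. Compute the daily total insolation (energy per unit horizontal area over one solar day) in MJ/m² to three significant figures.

15.7 MJ/m²

cos H₀ = −tan(-47.7°) tan(+12.800°) = 0.2497, H₀ = 1.3184 rad.
Bracket: H₀ sin φ sin δ + cos φ cos δ sin H₀ = 1.3184×-0.73963×0.22155 + 0.67301×0.97515×0.96833 = -0.216040 + 0.635501 = 0.419461.
Q̄ = (S₀/π) × [bracket] = (1361/π) × 0.419461 = 181.72 W/m².
Daily total = Q̄ × 24.00 h × 3600 s/h = 181.72 × 24.00 × 3600 / 10⁶ = 15.70 MJ/m².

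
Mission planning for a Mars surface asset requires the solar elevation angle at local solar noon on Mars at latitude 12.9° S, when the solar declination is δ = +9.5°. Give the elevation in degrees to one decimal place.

At local noon the hour angle is zero, so the zenith angle equals |ϕ − δ| = |-12.9° − (+9.500°)| = 22.400°.
Elevation = 90° − 22.400° = 67.6°.

67.6°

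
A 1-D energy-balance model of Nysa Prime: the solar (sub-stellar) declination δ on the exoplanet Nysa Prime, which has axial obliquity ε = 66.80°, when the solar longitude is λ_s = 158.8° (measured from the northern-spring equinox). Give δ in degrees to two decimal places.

δ = +19.41°

sin δ = sin ε · sin λ_s = sin 66.80° × sin 158.8° = 0.332382.
δ = arcsin(0.332382) = +19.41°.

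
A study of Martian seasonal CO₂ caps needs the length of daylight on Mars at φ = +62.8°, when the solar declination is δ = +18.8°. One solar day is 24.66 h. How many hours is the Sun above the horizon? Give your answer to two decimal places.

18.01 h

cos H₀ = −tan φ · tan δ = −tan(+62.8°) × tan(+18.800°) = -0.6624, so H₀ = 2.2948 rad = 131.48°.
Daylight = 2H₀/(2π) × 24.66 h = (2.2948/π) × 24.66 = 18.01 h.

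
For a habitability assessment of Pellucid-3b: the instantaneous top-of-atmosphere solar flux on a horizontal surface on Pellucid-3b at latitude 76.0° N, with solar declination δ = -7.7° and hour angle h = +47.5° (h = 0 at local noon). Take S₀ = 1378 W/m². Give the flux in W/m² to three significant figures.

cos θ_z = sin φ sin δ + cos φ cos δ cos h = -0.130006 + 0.161966 = 0.031960.
Flux = S₀ · cos θ_z = 1378 × 0.031960 = 44.04 W/m².

44.0 W/m²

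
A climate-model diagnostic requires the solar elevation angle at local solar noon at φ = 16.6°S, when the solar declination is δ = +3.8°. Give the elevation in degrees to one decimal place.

At local noon the hour angle is zero, so the zenith angle equals |φ − δ| = |-16.6° − (+3.800°)| = 20.400°.
Elevation = 90° − 20.400° = 69.6°.

69.6°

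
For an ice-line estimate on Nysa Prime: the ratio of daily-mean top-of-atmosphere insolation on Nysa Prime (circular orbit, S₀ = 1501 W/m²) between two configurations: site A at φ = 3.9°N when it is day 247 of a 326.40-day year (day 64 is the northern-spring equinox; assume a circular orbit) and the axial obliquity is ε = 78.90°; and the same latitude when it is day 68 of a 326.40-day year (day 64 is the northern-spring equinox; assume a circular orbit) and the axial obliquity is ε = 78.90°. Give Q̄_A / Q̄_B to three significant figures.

— Configuration A (φ=+3.9°):
Solar longitude: λ_s = 360° × (247 − 64)/326.40 = 201.838°.
sin δ = sin 78.90° × sin 201.838° = -0.36503, so δ = -21.409°.
cos H₀ = −tan(+3.9°) tan(-21.409°) = 0.0267, H₀ = 1.5441 rad.
Bracket: H₀ sin φ sin δ + cos φ cos δ sin H₀ = 1.5441×0.06802×-0.36503 + 0.99768×0.93100×0.99964 = -0.038339 + 0.928506 = 0.890167.
Q̄ = (S₀/π) × [bracket] = (1501/π) × 0.890167 = 425.31 W/m².
— Configuration B (φ=+3.9°):
Solar longitude: λ_s = 360° × (68 − 64)/326.40 = 4.412°.
sin δ = sin 78.90° × sin 4.412° = 0.07548, so δ = +4.329°.
cos H₀ = −tan(+3.9°) tan(+4.329°) = -0.0052, H₀ = 1.5760 rad.
Bracket: H₀ sin φ sin δ + cos φ cos δ sin H₀ = 1.5760×0.06802×0.07548 + 0.99768×0.99715×0.99999 = 0.008091 + 0.994827 = 1.002918.
Q̄ = (S₀/π) × [bracket] = (1501/π) × 1.002918 = 479.18 W/m².
Ratio Q̄_A / Q̄_B = 425.31 / 479.18 = 0.8876.

Q̄_A / Q̄_B ≈ 0.888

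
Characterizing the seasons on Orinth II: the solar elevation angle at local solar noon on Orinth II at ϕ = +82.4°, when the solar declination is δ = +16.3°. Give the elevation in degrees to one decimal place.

23.9°

At local noon the hour angle is zero, so the zenith angle equals |ϕ − δ| = |+82.4° − (+16.300°)| = 66.100°.
Elevation = 90° − 66.100° = 23.9°.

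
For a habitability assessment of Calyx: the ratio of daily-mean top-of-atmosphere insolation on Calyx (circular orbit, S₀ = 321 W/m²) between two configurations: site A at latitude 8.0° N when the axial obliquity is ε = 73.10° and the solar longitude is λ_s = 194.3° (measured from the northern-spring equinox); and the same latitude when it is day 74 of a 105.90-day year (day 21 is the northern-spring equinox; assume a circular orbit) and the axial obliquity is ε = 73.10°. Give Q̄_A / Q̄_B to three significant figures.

— Configuration A (φ=+8.0°):
Solar declination: sin δ = sin ε · sin λ_s = sin 73.10° × sin 194.3° = -0.23633, so δ = -13.670°.
cos H₀ = −tan(+8.0°) tan(-13.670°) = 0.0342, H₀ = 1.5366 rad.
Bracket: H₀ sin φ sin δ + cos φ cos δ sin H₀ = 1.5366×0.13917×-0.23633 + 0.99027×0.97167×0.99942 = -0.050539 + 0.961658 = 0.911119.
Q̄ = (S₀/π) × [bracket] = (321/π) × 0.911119 = 93.096 W/m².
— Configuration B (φ=+8.0°):
Solar longitude: λ_s = 360° × (74 − 21)/105.90 = 180.170°.
sin δ = sin 73.10° × sin 180.170° = -0.00284, so δ = -0.163°.
cos H₀ = −tan(+8.0°) tan(-0.163°) = 0.0004, H₀ = 1.5704 rad.
Bracket: H₀ sin φ sin δ + cos φ cos δ sin H₀ = 1.5704×0.13917×-0.00284 + 0.99027×1.00000×1.00000 = -0.000621 + 0.990270 = 0.989649.
Q̄ = (S₀/π) × [bracket] = (321/π) × 0.989649 = 101.12 W/m².
Ratio Q̄_A / Q̄_B = 93.096 / 101.12 = 0.9206.

Q̄_A / Q̄_B ≈ 0.921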